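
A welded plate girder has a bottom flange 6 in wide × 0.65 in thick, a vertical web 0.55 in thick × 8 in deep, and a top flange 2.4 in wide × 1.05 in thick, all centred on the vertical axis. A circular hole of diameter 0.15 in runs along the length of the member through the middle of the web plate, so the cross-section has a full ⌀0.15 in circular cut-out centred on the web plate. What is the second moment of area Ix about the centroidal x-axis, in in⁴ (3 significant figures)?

Ix ≈ 146 in⁴

Split into non-overlapping primitives; take the origin at the lower-left of the bounding box.
Bottom plate: 6 × 0.65, A = 3.9 in², y = 0.325 in, Ī = 0.13731 in⁴.
Web plate: 0.55 × 8, A = 4.4 in², y = 4.65 in, Ī = 23.467 in⁴.
Top plate: 2.4 × 1.05, A = 2.52 in², y = 9.175 in, Ī = 0.23153 in⁴.
Hole (subtracted): ⌀0.15, A = 0.017671 in², y = 4.65 in, Ī = 0.00002485 in⁴.
Centroid: ȳ = ΣA·y / ΣA = 4.1441 in.
Transfer each piece to the centroidal x-axis using Ī + A·d² with d = y − 4.1441:
  bottom plate: d = -3.8191 in → contributes +57.022 in⁴
  web plate: d = 0.50586 in → contributes +24.593 in⁴
  top plate: d = 5.0309 in → contributes +64.012 in⁴
  hole: d = 0.50586 in → contributes −0.0045469 in⁴
Total I = 145.62 in⁴.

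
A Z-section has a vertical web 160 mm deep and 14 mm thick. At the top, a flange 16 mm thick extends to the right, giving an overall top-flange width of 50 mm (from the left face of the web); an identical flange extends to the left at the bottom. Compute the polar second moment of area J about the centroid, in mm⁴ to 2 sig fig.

J ≈ 1.2 × 10⁷ mm⁴

Treat the section as a set of non-overlapping primitives; coordinates are from the bounding-box lower-left.
Web: 14 × 160, A = 2 240 mm², y = 80 mm, Ī = 4 778 667 mm⁴.
Top flange (beyond web): 36 × 16, A = 576 mm², y = 152 mm, Ī = 12 288 mm⁴.
Bottom flange (beyond web): 36 × 16, A = 576 mm², y = 8 mm, Ī = 12 288 mm⁴.
Centroid: ȳ = ΣA·y / ΣA = 80 mm.
Transfer each piece to the centroidal x-axis using Ī + A·d² with d = y − 80:
  web: d = 0 mm → contributes +4 778 667 mm⁴
  top flange (beyond web): d = 72 mm → contributes +2 998 272 mm⁴
  bottom flange (beyond web): d = -72 mm → contributes +2 998 272 mm⁴
Total I = 10 775 211 mm⁴.
For the y-axis: x̄ = 43 mm.
Repeating about the centroidal y-axis gives I_y = 881 003 mm⁴.
Polar second moment: J = I_x + I_y = 11 656 213 mm⁴.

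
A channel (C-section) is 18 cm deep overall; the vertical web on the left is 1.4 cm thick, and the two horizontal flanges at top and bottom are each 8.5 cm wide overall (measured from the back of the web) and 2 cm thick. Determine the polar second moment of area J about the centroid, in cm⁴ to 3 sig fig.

J ≈ 2870 cm⁴

Split into non-overlapping primitives; take the origin at the lower-left of the bounding box.
Web: 1.4 × 18, A = 25.2 cm², y = 9 cm, Ī = 680.4 cm⁴.
Top flange (beyond web): 7.1 × 2, A = 14.2 cm², y = 17 cm, Ī = 4.7333 cm⁴.
Bottom flange (beyond web): 7.1 × 2, A = 14.2 cm², y = 1 cm, Ī = 4.7333 cm⁴.
By symmetry the centroid is at mid-height, ȳ = 9 cm.
Transfer each piece to the centroidal x-axis using Ī + A·d² with d = y − 9:
  web: d = 0 cm → contributes +680.4 cm⁴
  top flange (beyond web): d = 8 cm → contributes +913.53 cm⁴
  bottom flange (beyond web): d = -8 cm → contributes +913.53 cm⁴
Total I = 2507.5 cm⁴.
For the y-axis: x̄ = 2.9519 cm.
Repeating about the centroidal y-axis gives I_y = 364.59 cm⁴.
Polar second moment: J = I_x + I_y = 2872.1 cm⁴.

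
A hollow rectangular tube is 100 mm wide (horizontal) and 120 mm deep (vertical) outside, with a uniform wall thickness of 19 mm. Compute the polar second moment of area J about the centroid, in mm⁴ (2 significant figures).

J ≈ 2.0 × 10⁷ mm⁴

Split into non-overlapping primitives; take the origin at the lower-left of the bounding box.
Outer rectangle: 100 × 120, A = 12 000 mm², y = 60 mm, Ī = 14 400 000 mm⁴.
Inner void (subtracted): 62 × 82, A = 5 084 mm², y = 60 mm, Ī = 2 848 735 mm⁴.
By symmetry the centroid is at mid-height, ȳ = 60 mm.
All pieces are centred on the centroidal x-axis, so I = ΣĪ (holes subtracted) = 11 551 265 mm⁴.
Repeating about the centroidal y-axis gives I_y = 8 371 425 mm⁴.
Polar second moment: J = I_x + I_y = 19 922 691 mm⁴.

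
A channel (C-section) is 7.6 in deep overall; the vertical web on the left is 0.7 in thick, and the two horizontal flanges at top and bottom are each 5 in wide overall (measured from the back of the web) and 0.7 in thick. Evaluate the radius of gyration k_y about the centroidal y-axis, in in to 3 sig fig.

Split into non-overlapping primitives; take the origin at the lower-left of the bounding box.
Web: 0.7 × 7.6, A = 5.32 in², x = 0.35 in, Ī = 0.21723 in⁴.
Top flange (beyond web): 4.3 × 0.7, A = 3.01 in², x = 2.85 in, Ī = 4.6379 in⁴.
Bottom flange (beyond web): 4.3 × 0.7, A = 3.01 in², x = 2.85 in, Ī = 4.6379 in⁴.
Centroid: x̄ = ΣA·x / ΣA = 1.6772 in.
Transfer each piece to the centroidal y-axis using Ī + A·d² with d = x − 1.6772:
  web: d = -1.3272 in → contributes +9.5876 in⁴
  top flange (beyond web): d = 1.1728 in → contributes +8.7783 in⁴
  bottom flange (beyond web): d = 1.1728 in → contributes +8.7783 in⁴
Total I = 27.144 in⁴.
Radius of gyration: k = √(I/A) = √(27.144 / 11.34) = 1.5472 in.

k_y ≈ 1.55 in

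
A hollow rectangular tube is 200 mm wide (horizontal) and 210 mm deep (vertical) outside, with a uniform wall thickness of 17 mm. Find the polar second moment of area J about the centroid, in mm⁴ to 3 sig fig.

Treat the section as a set of non-overlapping primitives; coordinates are from the bounding-box lower-left.
Outer rectangle: 200 × 210, A = 42 000 mm², y = 105 mm, Ī = 154 350 000 mm⁴.
Inner void (subtracted): 166 × 176, A = 29 216 mm², y = 105 mm, Ī = 75 416 235 mm⁴.
By symmetry the centroid is at mid-height, ȳ = 105 mm.
All pieces are centred on the centroidal x-axis, so I = ΣĪ (holes subtracted) = 78 933 765 mm⁴.
Repeating about the centroidal y-axis gives I_y = 72 910 325 mm⁴.
Polar second moment: J = I_x + I_y = 151 844 091 mm⁴.

J ≈ 1.52 × 10⁸ mm⁴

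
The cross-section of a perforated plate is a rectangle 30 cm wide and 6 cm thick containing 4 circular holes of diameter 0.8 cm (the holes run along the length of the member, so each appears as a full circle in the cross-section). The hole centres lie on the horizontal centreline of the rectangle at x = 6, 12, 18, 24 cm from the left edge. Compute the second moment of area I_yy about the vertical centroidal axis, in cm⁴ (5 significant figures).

Decompose the section into non-overlapping parts with the origin at the bottom-left of its bounding rectangle.
Plate: 30 × 6, A = 180 cm², x = 15 cm, Ī = 13 500 cm⁴.
Hole 1 (subtracted): ⌀0.8, A = 0.5026548 cm², x = 6 cm, Ī = 0.02010619 cm⁴.
Hole 2 (subtracted): ⌀0.8, A = 0.5026548 cm², x = 12 cm, Ī = 0.02010619 cm⁴.
Hole 3 (subtracted): ⌀0.8, A = 0.5026548 cm², x = 18 cm, Ī = 0.02010619 cm⁴.
Hole 4 (subtracted): ⌀0.8, A = 0.5026548 cm², x = 24 cm, Ī = 0.02010619 cm⁴.
By symmetry the centroid is at mid-width, x̄ = 15 cm.
Transfer each piece to the vertical centroidal axis using Ī + A·d² with d = x − 15:
  plate: d = 0 cm → contributes +13 500 cm⁴
  hole 1: d = -9 cm → contributes −40.73515 cm⁴
  hole 2: d = -3 cm → contributes −4.544 cm⁴
  hole 3: d = 3 cm → contributes −4.544 cm⁴
  hole 4: d = 9 cm → contributes −40.73515 cm⁴
Total I = 13409.44 cm⁴.

I_yy ≈ 1.3409 × 10⁴ cm⁴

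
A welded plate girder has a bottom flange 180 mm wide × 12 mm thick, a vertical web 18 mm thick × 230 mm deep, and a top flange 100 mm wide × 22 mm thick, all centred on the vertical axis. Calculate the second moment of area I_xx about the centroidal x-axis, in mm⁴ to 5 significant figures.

Decompose the section into non-overlapping parts with the origin at the bottom-left of its bounding rectangle.
Bottom plate: 180 × 12, A = 2 160 mm², y = 6 mm, Ī = 25 920 mm⁴.
Web plate: 18 × 230, A = 4 140 mm², y = 127 mm, Ī = 18 250 500 mm⁴.
Top plate: 100 × 22, A = 2 200 mm², y = 253 mm, Ī = 88733.33 mm⁴.
Centroid: ȳ = ΣA·y / ΣA = 128.8635 mm.
Transfer each piece to the centroidal x-axis using Ī + A·d² with d = y − 128.8635:
  bottom plate: d = -122.8635 mm → contributes +32 632 085 mm⁴
  web plate: d = -1.863529 mm → contributes +18 264 877 mm⁴
  top plate: d = 124.1365 mm → contributes +33 990 433 mm⁴
Total I = 84 887 395 mm⁴.

I_xx ≈ 8.4887 × 10⁷ mm⁴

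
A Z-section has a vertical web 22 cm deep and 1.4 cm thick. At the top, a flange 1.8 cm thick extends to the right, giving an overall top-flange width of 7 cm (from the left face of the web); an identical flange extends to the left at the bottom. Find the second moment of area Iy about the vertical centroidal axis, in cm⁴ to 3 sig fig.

Split into non-overlapping primitives; take the origin at the lower-left of the bounding box.
Web: 1.4 × 22, A = 30.8 cm², x = 6.3 cm, Ī = 5.0307 cm⁴.
Top flange (beyond web): 5.6 × 1.8, A = 10.08 cm², x = 9.8 cm, Ī = 26.342 cm⁴.
Bottom flange (beyond web): 5.6 × 1.8, A = 10.08 cm², x = 2.8 cm, Ī = 26.342 cm⁴.
Centroid: x̄ = ΣA·x / ΣA = 6.3 cm.
Transfer each piece to the vertical centroidal axis using Ī + A·d² with d = x − 6.3:
  web: d = 0 cm → contributes +5.0307 cm⁴
  top flange (beyond web): d = 3.5 cm → contributes +149.82 cm⁴
  bottom flange (beyond web): d = -3.5 cm → contributes +149.82 cm⁴
Total I = 304.68 cm⁴.

Iy ≈ 305 cm⁴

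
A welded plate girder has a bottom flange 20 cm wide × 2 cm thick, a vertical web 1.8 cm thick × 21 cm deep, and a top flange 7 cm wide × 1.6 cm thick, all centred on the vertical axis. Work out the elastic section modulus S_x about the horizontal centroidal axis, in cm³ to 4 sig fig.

Decompose the section into non-overlapping parts with the origin at the bottom-left of its bounding rectangle.
Bottom plate: 20 × 2, A = 40 cm², y = 1 cm, Ī = 13.3333 cm⁴.
Web plate: 1.8 × 21, A = 37.8 cm², y = 12.5 cm, Ī = 1389.15 cm⁴.
Top plate: 7 × 1.6, A = 11.2 cm², y = 23.8 cm, Ī = 2.38933 cm⁴.
Centroid: ȳ = ΣA·y / ΣA = 8.75348 cm.
Transfer each piece to the horizontal centroidal axis using Ī + A·d² with d = y − 8.75348:
  bottom plate: d = -7.75348 cm → contributes +2417.99 cm⁴
  web plate: d = 3.74652 cm → contributes +1919.73 cm⁴
  top plate: d = 15.0465 cm → contributes +2538.04 cm⁴
Total I = 6875.76 cm⁴.
Extreme fibre distance c = 15.8465 cm; S = I/c = 433.897 cm³.

S_x ≈ 433.9 cm³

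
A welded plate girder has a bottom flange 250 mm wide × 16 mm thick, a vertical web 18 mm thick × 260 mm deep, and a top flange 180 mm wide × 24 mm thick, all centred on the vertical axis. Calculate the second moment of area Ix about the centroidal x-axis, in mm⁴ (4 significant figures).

Ix ≈ 1.897 × 10⁸ mm⁴

Split into non-overlapping primitives; take the origin at the lower-left of the bounding box.
Bottom plate: 250 × 16, A = 4 000 mm², y = 8 mm, Ī = 85333.3 mm⁴.
Web plate: 18 × 260, A = 4 680 mm², y = 146 mm, Ī = 26 364 000 mm⁴.
Top plate: 180 × 24, A = 4 320 mm², y = 288 mm, Ī = 207 360 mm⁴.
Centroid: ȳ = ΣA·y / ΣA = 150.726 mm.
Transfer each piece to the centroidal x-axis using Ī + A·d² with d = y − 150.726:
  bottom plate: d = -142.726 mm → contributes +81 568 353 mm⁴
  web plate: d = -4.72615 mm → contributes +26 468 535 mm⁴
  top plate: d = 137.274 mm → contributes +81 613 910 mm⁴
Total I = 189 650 798 mm⁴.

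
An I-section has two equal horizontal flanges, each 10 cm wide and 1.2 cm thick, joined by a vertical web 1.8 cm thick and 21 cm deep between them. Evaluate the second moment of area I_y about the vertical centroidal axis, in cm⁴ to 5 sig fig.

I_y ≈ 210.21 cm⁴

Split into non-overlapping primitives; take the origin at the lower-left of the bounding box.
Bottom flange: 10 × 1.2, A = 12 cm², x = 5 cm, Ī = 100 cm⁴.
Web: 1.8 × 21, A = 37.8 cm², x = 5 cm, Ī = 10.206 cm⁴.
Top flange: 10 × 1.2, A = 12 cm², x = 5 cm, Ī = 100 cm⁴.
By symmetry the centroid is at mid-width, x̄ = 5 cm.
All pieces are centred on the vertical centroidal axis, so I = ΣĪ = 210.206 cm⁴.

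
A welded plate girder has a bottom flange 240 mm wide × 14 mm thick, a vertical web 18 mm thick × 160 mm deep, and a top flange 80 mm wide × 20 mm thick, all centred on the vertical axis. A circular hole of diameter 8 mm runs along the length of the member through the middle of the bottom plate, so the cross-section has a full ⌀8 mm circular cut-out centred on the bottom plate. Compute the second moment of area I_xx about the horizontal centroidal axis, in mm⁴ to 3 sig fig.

I_xx ≈ 4.16 × 10⁷ mm⁴

Break the section into simple shapes (no overlaps), measuring from the bottom-left corner of the bounding box.
Bottom plate: 240 × 14, A = 3 360 mm², y = 7 mm, Ī = 54 880 mm⁴.
Web plate: 18 × 160, A = 2 880 mm², y = 94 mm, Ī = 6 144 000 mm⁴.
Top plate: 80 × 20, A = 1 600 mm², y = 184 mm, Ī = 53 333 mm⁴.
Hole (subtracted): ⌀8, A = 50.265 mm², y = 7 mm, Ī = 201.06 mm⁴.
Centroid: ȳ = ΣA·y / ΣA = 75.521 mm.
Transfer each piece to the horizontal centroidal axis using Ī + A·d² with d = y − 75.521:
  bottom plate: d = -68.521 mm → contributes +15 830 485 mm⁴
  web plate: d = 18.479 mm → contributes +7 127 449 mm⁴
  top plate: d = 108.48 mm → contributes +18 881 661 mm⁴
  hole: d = -68.521 mm → contributes −236 204 mm⁴
Total I = 41 603 391 mm⁴.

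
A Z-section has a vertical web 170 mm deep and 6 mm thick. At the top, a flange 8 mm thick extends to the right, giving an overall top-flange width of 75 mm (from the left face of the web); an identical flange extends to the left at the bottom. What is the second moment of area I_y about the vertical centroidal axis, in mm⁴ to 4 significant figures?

Treat the section as a set of non-overlapping primitives; coordinates are from the bounding-box lower-left.
Web: 6 × 170, A = 1 020 mm², x = 72 mm, Ī = 3 060 mm⁴.
Top flange (beyond web): 69 × 8, A = 552 mm², x = 109.5 mm, Ī = 219 006 mm⁴.
Bottom flange (beyond web): 69 × 8, A = 552 mm², x = 34.5 mm, Ī = 219 006 mm⁴.
Centroid: x̄ = ΣA·x / ΣA = 72 mm.
Transfer each piece to the vertical centroidal axis using Ī + A·d² with d = x − 72:
  web: d = 0 mm → contributes +3 060 mm⁴
  top flange (beyond web): d = 37.5 mm → contributes +995 256 mm⁴
  bottom flange (beyond web): d = -37.5 mm → contributes +995 256 mm⁴
Total I = 1 993 572 mm⁴.

I_y ≈ 1.994 × 10⁶ mm⁴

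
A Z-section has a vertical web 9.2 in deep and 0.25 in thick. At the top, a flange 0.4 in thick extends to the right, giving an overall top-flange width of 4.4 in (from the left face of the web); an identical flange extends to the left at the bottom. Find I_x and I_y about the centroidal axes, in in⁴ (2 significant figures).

Treat the section as a set of non-overlapping primitives; coordinates are from the bounding-box lower-left.
Web: 0.25 × 9.2, A = 2.3 in², y = 4.6 in, Ī = 16.22 in⁴.
Top flange (beyond web): 4.15 × 0.4, A = 1.66 in², y = 9 in, Ī = 0.02213 in⁴.
Bottom flange (beyond web): 4.15 × 0.4, A = 1.66 in², y = 0.2 in, Ī = 0.02213 in⁴.
Centroid: ȳ = ΣA·y / ΣA = 4.6 in.
Transfer each piece to the centroidal x-axis using Ī + A·d² with d = y − 4.6:
  web: d = 0 in → contributes +16.22 in⁴
  top flange (beyond web): d = 4.4 in → contributes +32.16 in⁴
  bottom flange (beyond web): d = -4.4 in → contributes +32.16 in⁴
Total I = 80.54 in⁴.
For the y-axis: x̄ = 4.275 in.
Repeating about the centroidal y-axis gives I_y = 20.85 in⁴.

I_x ≈ 81 in⁴, I_y ≈ 21 in⁴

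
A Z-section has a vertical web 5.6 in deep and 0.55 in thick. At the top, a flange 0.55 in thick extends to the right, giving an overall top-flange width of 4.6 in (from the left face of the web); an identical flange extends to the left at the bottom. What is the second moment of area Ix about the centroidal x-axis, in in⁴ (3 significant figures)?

Treat the section as a set of non-overlapping primitives; coordinates are from the bounding-box lower-left.
Web: 0.55 × 5.6, A = 3.08 in², y = 2.8 in, Ī = 8.0491 in⁴.
Top flange (beyond web): 4.05 × 0.55, A = 2.2275 in², y = 5.325 in, Ī = 0.056152 in⁴.
Bottom flange (beyond web): 4.05 × 0.55, A = 2.2275 in², y = 0.275 in, Ī = 0.056152 in⁴.
Centroid: ȳ = ΣA·y / ΣA = 2.8 in.
Transfer each piece to the centroidal x-axis using Ī + A·d² with d = y − 2.8:
  web: d = 0 in → contributes +8.0491 in⁴
  top flange (beyond web): d = 2.525 in → contributes +14.258 in⁴
  bottom flange (beyond web): d = -2.525 in → contributes +14.258 in⁴
Total I = 36.565 in⁴.

Ix ≈ 36.6 in⁴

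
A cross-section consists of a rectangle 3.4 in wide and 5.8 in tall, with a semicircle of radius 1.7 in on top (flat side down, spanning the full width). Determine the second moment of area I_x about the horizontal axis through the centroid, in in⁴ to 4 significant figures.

Decompose the section into non-overlapping parts with the origin at the bottom-left of its bounding rectangle.
Rectangular body: 3.4 × 5.8, A = 19.72 in², y = 2.9 in, Ī = 55.2817 in⁴.
Semicircular cap: semicircle r = 1.7, A = 4.5396 in², y = 6.5215 in, Ī = 0.916701 in⁴.
Centroid: ȳ = ΣA·y / ΣA = 3.57768 in.
Transfer each piece to the horizontal axis through the centroid using Ī + A·d² with d = y − 3.57768:
  rectangular body: d = -0.677677 in → contributes +64.3381 in⁴
  semicircular cap: d = 2.94383 in → contributes +40.2574 in⁴
Total I = 104.595 in⁴.

I_x ≈ 104.6 in⁴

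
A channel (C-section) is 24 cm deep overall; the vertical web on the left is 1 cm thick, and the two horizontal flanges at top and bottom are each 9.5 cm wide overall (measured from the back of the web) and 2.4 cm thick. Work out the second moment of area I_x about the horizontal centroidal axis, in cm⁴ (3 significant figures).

Break the section into simple shapes (no overlaps), measuring from the bottom-left corner of the bounding box.
Web: 1 × 24, A = 24 cm², y = 12 cm, Ī = 1 152 cm⁴.
Top flange (beyond web): 8.5 × 2.4, A = 20.4 cm², y = 22.8 cm, Ī = 9.792 cm⁴.
Bottom flange (beyond web): 8.5 × 2.4, A = 20.4 cm², y = 1.2 cm, Ī = 9.792 cm⁴.
By symmetry the centroid is at mid-height, ȳ = 12 cm.
Transfer each piece to the horizontal centroidal axis using Ī + A·d² with d = y − 12:
  web: d = 0 cm → contributes +1 152 cm⁴
  top flange (beyond web): d = 10.8 cm → contributes +2389.2 cm⁴
  bottom flange (beyond web): d = -10.8 cm → contributes +2389.2 cm⁴
Total I = 5930.5 cm⁴.

I_x ≈ 5930 cm⁴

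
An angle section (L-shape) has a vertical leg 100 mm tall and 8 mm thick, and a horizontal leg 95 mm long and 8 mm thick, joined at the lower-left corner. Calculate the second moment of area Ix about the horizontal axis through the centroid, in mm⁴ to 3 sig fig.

Ix ≈ 1.46 × 10⁶ mm⁴

Break the section into simple shapes (no overlaps), measuring from the bottom-left corner of the bounding box.
Vertical leg: 8 × 100, A = 800 mm², y = 50 mm, Ī = 666 667 mm⁴.
Horizontal leg (remainder): 87 × 8, A = 696 mm², y = 4 mm, Ī = 3 712 mm⁴.
Centroid: ȳ = ΣA·y / ΣA = 28.599 mm.
Transfer each piece to the horizontal axis through the centroid using Ī + A·d² with d = y − 28.599:
  vertical leg: d = 21.401 mm → contributes +1 033 071 mm⁴
  horizontal leg (remainder): d = -24.599 mm → contributes +424 867 mm⁴
Total I = 1 457 938 mm⁴.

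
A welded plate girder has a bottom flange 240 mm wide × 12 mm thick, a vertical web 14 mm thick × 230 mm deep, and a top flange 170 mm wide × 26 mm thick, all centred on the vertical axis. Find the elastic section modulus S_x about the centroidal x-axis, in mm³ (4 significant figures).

Treat the section as a set of non-overlapping primitives; coordinates are from the bounding-box lower-left.
Bottom plate: 240 × 12, A = 2 880 mm², y = 6 mm, Ī = 34 560 mm⁴.
Web plate: 14 × 230, A = 3 220 mm², y = 127 mm, Ī = 14 194 833 mm⁴.
Top plate: 170 × 26, A = 4 420 mm², y = 255 mm, Ī = 248 993 mm⁴.
Centroid: ȳ = ΣA·y / ΣA = 147.654 mm.
Transfer each piece to the centroidal x-axis using Ī + A·d² with d = y − 147.654:
  bottom plate: d = -141.654 mm → contributes +57 824 218 mm⁴
  web plate: d = -20.654 mm → contributes +15 568 445 mm⁴
  top plate: d = 107.346 mm → contributes +51 181 384 mm⁴
Total I = 124 574 047 mm⁴.
Extreme fibre distance c = 147.654 mm; S = I/c = 843 689 mm³.

S_x ≈ 8.437 × 10⁵ mm³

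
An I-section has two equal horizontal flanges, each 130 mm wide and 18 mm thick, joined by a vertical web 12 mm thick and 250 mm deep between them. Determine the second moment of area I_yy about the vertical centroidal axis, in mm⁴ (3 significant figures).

Treat the section as a set of non-overlapping primitives; coordinates are from the bounding-box lower-left.
Bottom flange: 130 × 18, A = 2 340 mm², x = 65 mm, Ī = 3 295 500 mm⁴.
Web: 12 × 250, A = 3 000 mm², x = 65 mm, Ī = 36 000 mm⁴.
Top flange: 130 × 18, A = 2 340 mm², x = 65 mm, Ī = 3 295 500 mm⁴.
By symmetry the centroid is at mid-width, x̄ = 65 mm.
All pieces are centred on the vertical centroidal axis, so I = ΣĪ = 6 627 000 mm⁴.

I_yy ≈ 6.63 × 10⁶ mm⁴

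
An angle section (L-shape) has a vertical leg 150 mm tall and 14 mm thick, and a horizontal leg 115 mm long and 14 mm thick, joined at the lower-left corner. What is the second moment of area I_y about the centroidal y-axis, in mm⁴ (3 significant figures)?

I_y ≈ 4.03 × 10⁶ mm⁴

Decompose the section into non-overlapping parts with the origin at the bottom-left of its bounding rectangle.
Vertical leg: 14 × 150, A = 2 100 mm², x = 7 mm, Ī = 34 300 mm⁴.
Horizontal leg (remainder): 101 × 14, A = 1 414 mm², x = 64.5 mm, Ī = 1 202 018 mm⁴.
Centroid: x̄ = ΣA·x / ΣA = 30.137 mm.
Transfer each piece to the centroidal y-axis using Ī + A·d² with d = x − 30.137:
  vertical leg: d = -23.137 mm → contributes +1 158 517 mm⁴
  horizontal leg (remainder): d = 34.363 mm → contributes +2 871 648 mm⁴
Total I = 4 030 165 mm⁴.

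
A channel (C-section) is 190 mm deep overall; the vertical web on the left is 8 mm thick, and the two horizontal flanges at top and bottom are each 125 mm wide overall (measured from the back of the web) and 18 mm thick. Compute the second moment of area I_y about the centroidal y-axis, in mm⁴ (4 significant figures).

Decompose the section into non-overlapping parts with the origin at the bottom-left of its bounding rectangle.
Web: 8 × 190, A = 1 520 mm², x = 4 mm, Ī = 8106.67 mm⁴.
Top flange (beyond web): 117 × 18, A = 2 106 mm², x = 66.5 mm, Ī = 2 402 420 mm⁴.
Bottom flange (beyond web): 117 × 18, A = 2 106 mm², x = 66.5 mm, Ī = 2 402 420 mm⁴.
Centroid: x̄ = ΣA·x / ΣA = 49.9264 mm.
Transfer each piece to the centroidal y-axis using Ī + A·d² with d = x − 49.9264:
  web: d = -45.9264 mm → contributes +3 214 140 mm⁴
  top flange (beyond web): d = 16.5736 mm → contributes +2 980 906 mm⁴
  bottom flange (beyond web): d = 16.5736 mm → contributes +2 980 906 mm⁴
Total I = 9 175 952 mm⁴.

I_y ≈ 9.176 × 10⁶ mm⁴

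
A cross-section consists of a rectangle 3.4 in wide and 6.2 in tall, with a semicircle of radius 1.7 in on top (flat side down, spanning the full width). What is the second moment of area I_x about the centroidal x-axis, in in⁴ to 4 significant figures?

I_x ≈ 123.0 in⁴

Treat the section as a set of non-overlapping primitives; coordinates are from the bounding-box lower-left.
Rectangular body: 3.4 × 6.2, A = 21.08 in², y = 3.1 in, Ī = 67.5263 in⁴.
Semicircular cap: semicircle r = 1.7, A = 4.5396 in², y = 6.9215 in, Ī = 0.916701 in⁴.
Centroid: ȳ = ΣA·y / ΣA = 3.77714 in.
Transfer each piece to the centroidal x-axis using Ī + A·d² with d = y − 3.77714:
  rectangular body: d = -0.677142 in → contributes +77.1919 in⁴
  semicircular cap: d = 3.14436 in → contributes +45.7998 in⁴
Total I = 122.992 in⁴.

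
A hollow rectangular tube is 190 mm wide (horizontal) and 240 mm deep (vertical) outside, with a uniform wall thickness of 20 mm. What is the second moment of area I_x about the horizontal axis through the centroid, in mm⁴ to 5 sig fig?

Treat the section as a set of non-overlapping primitives; coordinates are from the bounding-box lower-left.
Outer rectangle: 190 × 240, A = 45 600 mm², y = 120 mm, Ī = 218 880 000 mm⁴.
Inner void (subtracted): 150 × 200, A = 30 000 mm², y = 120 mm, Ī = 100 000 000 mm⁴.
By symmetry the centroid is at mid-height, ȳ = 120 mm.
All pieces are centred on the horizontal axis through the centroid, so I = ΣĪ (holes subtracted) = 118 880 000 mm⁴.

I_x ≈ 1.1888 × 10⁸ mm⁴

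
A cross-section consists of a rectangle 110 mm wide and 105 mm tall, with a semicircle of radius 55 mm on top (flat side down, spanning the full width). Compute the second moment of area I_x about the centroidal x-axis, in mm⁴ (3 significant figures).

I_x ≈ 3.10 × 10⁷ mm⁴

Treat the section as a set of non-overlapping primitives; coordinates are from the bounding-box lower-left.
Rectangular body: 110 × 105, A = 11 550 mm², y = 52.5 mm, Ī = 10 611 563 mm⁴.
Semicircular cap: semicircle r = 55, A = 4751.7 mm², y = 128.34 mm, Ī = 1 004 345 mm⁴.
Centroid: ȳ = ΣA·y / ΣA = 74.607 mm.
Transfer each piece to the centroidal x-axis using Ī + A·d² with d = y − 74.607:
  rectangular body: d = -22.107 mm → contributes +16 256 209 mm⁴
  semicircular cap: d = 53.736 mm → contributes +14 724 957 mm⁴
Total I = 30 981 166 mm⁴.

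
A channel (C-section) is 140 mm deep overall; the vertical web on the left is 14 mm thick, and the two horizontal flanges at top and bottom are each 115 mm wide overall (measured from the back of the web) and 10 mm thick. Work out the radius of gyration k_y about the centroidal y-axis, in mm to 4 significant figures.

Treat the section as a set of non-overlapping primitives; coordinates are from the bounding-box lower-left.
Web: 14 × 140, A = 1 960 mm², x = 7 mm, Ī = 32013.3 mm⁴.
Top flange (beyond web): 101 × 10, A = 1 010 mm², x = 64.5 mm, Ī = 858 584 mm⁴.
Bottom flange (beyond web): 101 × 10, A = 1 010 mm², x = 64.5 mm, Ī = 858 584 mm⁴.
Centroid: x̄ = ΣA·x / ΣA = 36.1834 mm.
Transfer each piece to the centroidal y-axis using Ī + A·d² with d = x − 36.1834:
  web: d = -29.1834 mm → contributes +1 701 290 mm⁴
  top flange (beyond web): d = 28.3166 mm → contributes +1 668 431 mm⁴
  bottom flange (beyond web): d = 28.3166 mm → contributes +1 668 431 mm⁴
Total I = 5 038 153 mm⁴.
Radius of gyration: k = √(I/A) = √(5 038 153 / 3 980) = 35.579 mm.

k_y ≈ 35.58 mm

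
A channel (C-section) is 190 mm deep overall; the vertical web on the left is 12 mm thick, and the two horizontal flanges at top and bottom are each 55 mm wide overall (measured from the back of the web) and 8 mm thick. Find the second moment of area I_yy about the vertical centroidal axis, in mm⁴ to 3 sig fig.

Decompose the section into non-overlapping parts with the origin at the bottom-left of its bounding rectangle.
Web: 12 × 190, A = 2 280 mm², x = 6 mm, Ī = 27 360 mm⁴.
Top flange (beyond web): 43 × 8, A = 344 mm², x = 33.5 mm, Ī = 53 005 mm⁴.
Bottom flange (beyond web): 43 × 8, A = 344 mm², x = 33.5 mm, Ī = 53 005 mm⁴.
Centroid: x̄ = ΣA·x / ΣA = 12.375 mm.
Transfer each piece to the vertical centroidal axis using Ī + A·d² with d = x − 12.375:
  web: d = -6.3747 mm → contributes +120 011 mm⁴
  top flange (beyond web): d = 21.125 mm → contributes +206 525 mm⁴
  bottom flange (beyond web): d = 21.125 mm → contributes +206 525 mm⁴
Total I = 533 061 mm⁴.

I_yy ≈ 5.33 × 10⁵ mm⁴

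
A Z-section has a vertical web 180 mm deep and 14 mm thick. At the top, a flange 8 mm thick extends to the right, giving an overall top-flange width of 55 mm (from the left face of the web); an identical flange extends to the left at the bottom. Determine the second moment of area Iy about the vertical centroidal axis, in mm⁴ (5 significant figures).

Split into non-overlapping primitives; take the origin at the lower-left of the bounding box.
Web: 14 × 180, A = 2 520 mm², x = 48 mm, Ī = 41 160 mm⁴.
Top flange (beyond web): 41 × 8, A = 328 mm², x = 75.5 mm, Ī = 45947.33 mm⁴.
Bottom flange (beyond web): 41 × 8, A = 328 mm², x = 20.5 mm, Ī = 45947.33 mm⁴.
Centroid: x̄ = ΣA·x / ΣA = 48 mm.
Transfer each piece to the vertical centroidal axis using Ī + A·d² with d = x − 48:
  web: d = 0 mm → contributes +41 160 mm⁴
  top flange (beyond web): d = 27.5 mm → contributes +293997.3 mm⁴
  bottom flange (beyond web): d = -27.5 mm → contributes +293997.3 mm⁴
Total I = 629154.7 mm⁴.

Iy ≈ 6.2915 × 10⁵ mm⁴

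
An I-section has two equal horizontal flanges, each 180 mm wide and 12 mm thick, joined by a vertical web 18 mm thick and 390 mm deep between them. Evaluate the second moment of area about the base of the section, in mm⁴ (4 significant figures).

I_base ≈ 7.495 × 10⁸ mm⁴

Treat the section as a set of non-overlapping primitives; coordinates are from the bounding-box lower-left.
Bottom flange: 180 × 12, A = 2 160 mm², y = 6 mm, Ī = 25 920 mm⁴.
Web: 18 × 390, A = 7 020 mm², y = 207 mm, Ī = 88 978 500 mm⁴.
Top flange: 180 × 12, A = 2 160 mm², y = 408 mm, Ī = 25 920 mm⁴.
Transfer each piece to a horizontal axis along the bottom face using Ī + A·d² with d = y − 0:
  bottom flange: d = 6 mm → contributes +103 680 mm⁴
  web: d = 207 mm → contributes +389 778 480 mm⁴
  top flange: d = 408 mm → contributes +359 588 160 mm⁴
Total I = 749 470 320 mm⁴.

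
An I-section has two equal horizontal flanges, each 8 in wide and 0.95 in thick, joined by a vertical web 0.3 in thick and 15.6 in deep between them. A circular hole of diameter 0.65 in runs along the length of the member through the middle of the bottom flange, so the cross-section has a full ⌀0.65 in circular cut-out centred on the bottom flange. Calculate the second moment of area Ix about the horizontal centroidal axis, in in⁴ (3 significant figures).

Treat the section as a set of non-overlapping primitives; coordinates are from the bounding-box lower-left.
Bottom flange: 8 × 0.95, A = 7.6 in², y = 0.475 in, Ī = 0.57158 in⁴.
Web: 0.3 × 15.6, A = 4.68 in², y = 8.75 in, Ī = 94.91 in⁴.
Top flange: 8 × 0.95, A = 7.6 in², y = 17.025 in, Ī = 0.57158 in⁴.
Hole (subtracted): ⌀0.65, A = 0.33183 in², y = 0.475 in, Ī = 0.0087624 in⁴.
Centroid: ȳ = ΣA·y / ΣA = 8.8905 in.
Transfer each piece to the horizontal centroidal axis using Ī + A·d² with d = y − 8.8905:
  bottom flange: d = -8.4155 in → contributes +538.8 in⁴
  web: d = -0.14047 in → contributes +95.003 in⁴
  top flange: d = 8.1345 in → contributes +503.47 in⁴
  hole: d = -8.4155 in → contributes −23.509 in⁴
Total I = 1113.8 in⁴.

Ix ≈ 1110 in⁴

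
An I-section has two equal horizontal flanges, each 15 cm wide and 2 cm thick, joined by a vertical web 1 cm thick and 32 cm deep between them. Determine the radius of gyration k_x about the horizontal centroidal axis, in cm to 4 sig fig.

k_x ≈ 14.78 cm

Decompose the section into non-overlapping parts with the origin at the bottom-left of its bounding rectangle.
Bottom flange: 15 × 2, A = 30 cm², y = 1 cm, Ī = 10 cm⁴.
Web: 1 × 32, A = 32 cm², y = 18 cm, Ī = 2730.67 cm⁴.
Top flange: 15 × 2, A = 30 cm², y = 35 cm, Ī = 10 cm⁴.
By symmetry the centroid is at mid-height, ȳ = 18 cm.
Transfer each piece to the horizontal centroidal axis using Ī + A·d² with d = y − 18:
  bottom flange: d = -17 cm → contributes +8 680 cm⁴
  web: d = 0 cm → contributes +2730.67 cm⁴
  top flange: d = 17 cm → contributes +8 680 cm⁴
Total I = 20090.7 cm⁴.
Radius of gyration: k = √(I/A) = √(20090.7 / 92) = 14.7776 cm.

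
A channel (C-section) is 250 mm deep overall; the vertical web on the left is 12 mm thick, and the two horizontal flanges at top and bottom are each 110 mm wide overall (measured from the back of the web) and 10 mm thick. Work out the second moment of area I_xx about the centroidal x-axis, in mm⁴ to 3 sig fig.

I_xx ≈ 4.39 × 10⁷ mm⁴

Split into non-overlapping primitives; take the origin at the lower-left of the bounding box.
Web: 12 × 250, A = 3 000 mm², y = 125 mm, Ī = 15 625 000 mm⁴.
Top flange (beyond web): 98 × 10, A = 980 mm², y = 245 mm, Ī = 8166.7 mm⁴.
Bottom flange (beyond web): 98 × 10, A = 980 mm², y = 5 mm, Ī = 8166.7 mm⁴.
By symmetry the centroid is at mid-height, ȳ = 125 mm.
Transfer each piece to the centroidal x-axis using Ī + A·d² with d = y − 125:
  web: d = 0 mm → contributes +15 625 000 mm⁴
  top flange (beyond web): d = 120 mm → contributes +14 120 167 mm⁴
  bottom flange (beyond web): d = -120 mm → contributes +14 120 167 mm⁴
Total I = 43 865 333 mm⁴.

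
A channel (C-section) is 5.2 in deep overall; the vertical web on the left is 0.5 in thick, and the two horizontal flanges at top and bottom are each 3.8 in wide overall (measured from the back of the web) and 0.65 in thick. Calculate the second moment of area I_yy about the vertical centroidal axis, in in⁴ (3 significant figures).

I_yy ≈ 9.79 in⁴

Split into non-overlapping primitives; take the origin at the lower-left of the bounding box.
Web: 0.5 × 5.2, A = 2.6 in², x = 0.25 in, Ī = 0.054167 in⁴.
Top flange (beyond web): 3.3 × 0.65, A = 2.145 in², x = 2.15 in, Ī = 1.9466 in⁴.
Bottom flange (beyond web): 3.3 × 0.65, A = 2.145 in², x = 2.15 in, Ī = 1.9466 in⁴.
Centroid: x̄ = ΣA·x / ΣA = 1.433 in.
Transfer each piece to the vertical centroidal axis using Ī + A·d² with d = x − 1.433:
  web: d = -1.183 in → contributes +3.693 in⁴
  top flange (beyond web): d = 0.71698 in → contributes +3.0493 in⁴
  bottom flange (beyond web): d = 0.71698 in → contributes +3.0493 in⁴
Total I = 9.7915 in⁴.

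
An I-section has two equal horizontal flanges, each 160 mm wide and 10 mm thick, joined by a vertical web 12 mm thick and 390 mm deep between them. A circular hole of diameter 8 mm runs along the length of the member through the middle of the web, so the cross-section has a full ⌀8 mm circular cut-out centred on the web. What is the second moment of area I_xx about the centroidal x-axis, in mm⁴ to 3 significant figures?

Split into non-overlapping primitives; take the origin at the lower-left of the bounding box.
Bottom flange: 160 × 10, A = 1 600 mm², y = 5 mm, Ī = 13 333 mm⁴.
Web: 12 × 390, A = 4 680 mm², y = 205 mm, Ī = 59 319 000 mm⁴.
Top flange: 160 × 10, A = 1 600 mm², y = 405 mm, Ī = 13 333 mm⁴.
Hole (subtracted): ⌀8, A = 50.265 mm², y = 205 mm, Ī = 201.06 mm⁴.
By symmetry the centroid is at mid-height, ȳ = 205 mm.
Transfer each piece to the centroidal x-axis using Ī + A·d² with d = y − 205:
  bottom flange: d = -200 mm → contributes +64 013 333 mm⁴
  web: d = 0 mm → contributes +59 319 000 mm⁴
  top flange: d = 200 mm → contributes +64 013 333 mm⁴
  hole: d = 0 mm → contributes −201.06 mm⁴
Total I = 187 345 466 mm⁴.

I_xx ≈ 1.87 × 10⁸ mm⁴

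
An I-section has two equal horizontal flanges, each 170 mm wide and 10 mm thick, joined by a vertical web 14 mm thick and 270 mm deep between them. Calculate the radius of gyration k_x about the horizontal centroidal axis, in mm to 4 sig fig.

k_x ≈ 111.7 mm

Decompose the section into non-overlapping parts with the origin at the bottom-left of its bounding rectangle.
Bottom flange: 170 × 10, A = 1 700 mm², y = 5 mm, Ī = 14166.7 mm⁴.
Web: 14 × 270, A = 3 780 mm², y = 145 mm, Ī = 22 963 500 mm⁴.
Top flange: 170 × 10, A = 1 700 mm², y = 285 mm, Ī = 14166.7 mm⁴.
By symmetry the centroid is at mid-height, ȳ = 145 mm.
Transfer each piece to the horizontal centroidal axis using Ī + A·d² with d = y − 145:
  bottom flange: d = -140 mm → contributes +33 334 167 mm⁴
  web: d = 0 mm → contributes +22 963 500 mm⁴
  top flange: d = 140 mm → contributes +33 334 167 mm⁴
Total I = 89 631 833 mm⁴.
Radius of gyration: k = √(I/A) = √(89 631 833 / 7 180) = 111.73 mm.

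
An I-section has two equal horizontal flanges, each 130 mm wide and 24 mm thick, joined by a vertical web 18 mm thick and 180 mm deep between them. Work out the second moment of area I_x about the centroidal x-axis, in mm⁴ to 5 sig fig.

I_x ≈ 7.3968 × 10⁷ mm⁴

Decompose the section into non-overlapping parts with the origin at the bottom-left of its bounding rectangle.
Bottom flange: 130 × 24, A = 3 120 mm², y = 12 mm, Ī = 149 760 mm⁴.
Web: 18 × 180, A = 3 240 mm², y = 114 mm, Ī = 8 748 000 mm⁴.
Top flange: 130 × 24, A = 3 120 mm², y = 216 mm, Ī = 149 760 mm⁴.
By symmetry the centroid is at mid-height, ȳ = 114 mm.
Transfer each piece to the centroidal x-axis using Ī + A·d² with d = y − 114:
  bottom flange: d = -102 mm → contributes +32 610 240 mm⁴
  web: d = 0 mm → contributes +8 748 000 mm⁴
  top flange: d = 102 mm → contributes +32 610 240 mm⁴
Total I = 73 968 480 mm⁴.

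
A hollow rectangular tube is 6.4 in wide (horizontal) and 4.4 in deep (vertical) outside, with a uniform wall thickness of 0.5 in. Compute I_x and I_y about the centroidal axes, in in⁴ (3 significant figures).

I_x ≈ 27.7 in⁴, I_y ≈ 51.5 in⁴

Split into non-overlapping primitives; take the origin at the lower-left of the bounding box.
Outer rectangle: 6.4 × 4.4, A = 28.16 in², y = 2.2 in, Ī = 45.431 in⁴.
Inner void (subtracted): 5.4 × 3.4, A = 18.36 in², y = 2.2 in, Ī = 17.687 in⁴.
By symmetry the centroid is at mid-height, ȳ = 2.2 in.
All pieces are centred on the centroidal x-axis, so I = ΣĪ (holes subtracted) = 27.745 in⁴.
Repeating about the centroidal y-axis gives I_y = 51.505 in⁴.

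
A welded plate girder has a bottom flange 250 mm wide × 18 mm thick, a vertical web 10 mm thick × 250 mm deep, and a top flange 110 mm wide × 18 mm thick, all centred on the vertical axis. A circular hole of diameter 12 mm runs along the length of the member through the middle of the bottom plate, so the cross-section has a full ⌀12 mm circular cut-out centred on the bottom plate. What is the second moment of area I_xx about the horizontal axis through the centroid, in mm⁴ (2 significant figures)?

I_xx ≈ 1.2 × 10⁸ mm⁴

Split into non-overlapping primitives; take the origin at the lower-left of the bounding box.
Bottom plate: 250 × 18, A = 4 500 mm², y = 9 mm, Ī = 121 500 mm⁴.
Web plate: 10 × 250, A = 2 500 mm², y = 143 mm, Ī = 13 020 833 mm⁴.
Top plate: 110 × 18, A = 1 980 mm², y = 277 mm, Ī = 53 460 mm⁴.
Hole (subtracted): ⌀12, A = 113.1 mm², y = 9 mm, Ī = 1 018 mm⁴.
Centroid: ȳ = ΣA·y / ΣA = 106.6 mm.
Transfer each piece to the horizontal axis through the centroid using Ī + A·d² with d = y − 106.6:
  bottom plate: d = -97.63 mm → contributes +43 010 238 mm⁴
  web plate: d = 36.37 mm → contributes +16 328 508 mm⁴
  top plate: d = 170.4 mm → contributes +57 527 532 mm⁴
  hole: d = -97.63 mm → contributes −1 078 929 mm⁴
Total I = 115 787 348 mm⁴.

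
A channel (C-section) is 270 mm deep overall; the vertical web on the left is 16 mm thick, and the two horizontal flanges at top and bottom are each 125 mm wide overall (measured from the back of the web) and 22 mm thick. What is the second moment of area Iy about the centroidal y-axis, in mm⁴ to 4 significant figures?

Iy ≈ 1.372 × 10⁷ mm⁴

Break the section into simple shapes (no overlaps), measuring from the bottom-left corner of the bounding box.
Web: 16 × 270, A = 4 320 mm², x = 8 mm, Ī = 92 160 mm⁴.
Top flange (beyond web): 109 × 22, A = 2 398 mm², x = 70.5 mm, Ī = 2 374 220 mm⁴.
Bottom flange (beyond web): 109 × 22, A = 2 398 mm², x = 70.5 mm, Ī = 2 374 220 mm⁴.
Centroid: x̄ = ΣA·x / ΣA = 40.8817 mm.
Transfer each piece to the centroidal y-axis using Ī + A·d² with d = x − 40.8817:
  web: d = -32.8817 mm → contributes +4 762 984 mm⁴
  top flange (beyond web): d = 29.6183 mm → contributes +4 477 844 mm⁴
  bottom flange (beyond web): d = 29.6183 mm → contributes +4 477 844 mm⁴
Total I = 13 718 671 mm⁴.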